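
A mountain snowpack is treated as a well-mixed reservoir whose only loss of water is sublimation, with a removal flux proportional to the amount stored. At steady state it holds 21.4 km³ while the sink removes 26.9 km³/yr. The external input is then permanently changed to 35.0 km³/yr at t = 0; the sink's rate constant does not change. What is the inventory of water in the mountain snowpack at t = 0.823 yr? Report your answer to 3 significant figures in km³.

τ = M₀/F₀ = 21.4/26.9 = 0.7955 yr; rate constant k = 1/τ.
New steady state M_∞ = F₁/k = F₁·τ = 35.0 × 0.7955 = 27.844 km³.
M(t) = M_∞ + (M₀ − M_∞)·e^(−t/τ); t/τ = 0.823/0.7955 = 1.035, so e^(−t/τ) = 0.3554.
M(t) = 27.844 − 6.444 × 0.3554 = 25.554 km³.

25.6 km³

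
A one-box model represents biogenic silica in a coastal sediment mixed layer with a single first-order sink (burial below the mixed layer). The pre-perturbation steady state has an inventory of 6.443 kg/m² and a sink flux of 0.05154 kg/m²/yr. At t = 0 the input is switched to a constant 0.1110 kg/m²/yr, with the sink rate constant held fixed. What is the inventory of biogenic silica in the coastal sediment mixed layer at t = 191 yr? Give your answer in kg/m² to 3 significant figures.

12.3 kg/m²

The sink rate constant is k = F₀/M₀ = 0.05154/6.443 = 0.007999 yr⁻¹.
Solving dM/dt = F₁ − kM with M(0) = M₀ gives M(t) = F₁/k + (M₀ − F₁/k)·e^(−kt).
F₁/k = 0.1110/0.007999 = 13.876 kg/m²; kt = 0.007999 × 191 = 1.528, e^(−kt) = 0.2170.
M(191) = 13.876 + (6.443 − 13.876) × 0.2170 = 13.876 − 1.613 = 12.263 kg/m².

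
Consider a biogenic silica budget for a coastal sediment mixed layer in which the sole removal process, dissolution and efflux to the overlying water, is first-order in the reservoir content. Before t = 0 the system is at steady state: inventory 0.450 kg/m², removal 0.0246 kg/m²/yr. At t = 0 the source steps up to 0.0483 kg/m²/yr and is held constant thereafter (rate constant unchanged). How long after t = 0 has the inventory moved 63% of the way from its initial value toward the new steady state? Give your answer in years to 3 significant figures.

τ = M₀/F₀ = 0.450/0.0246 = 18.29 yr.
The remaining gap fraction is e^(−t/τ); 63% covered ⇒ e^(−t/τ) = 0.370.
t = −τ ln(0.370) = 18.29 × 0.9943 = 18.19 yr.

18.2 yr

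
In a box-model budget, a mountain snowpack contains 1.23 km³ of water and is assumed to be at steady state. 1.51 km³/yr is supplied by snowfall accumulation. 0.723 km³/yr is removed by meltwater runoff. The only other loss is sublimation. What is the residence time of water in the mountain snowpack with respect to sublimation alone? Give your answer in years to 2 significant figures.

1.6 yr

At steady state ΣF_in = ΣF_out.
ΣF_in = 1.5100 km³/yr.
Sublimation flux = ΣF_in − (0.723) = 1.5100 − 0.7230 = 0.7870 km³/yr.
τ = M / F = 1.23 / 0.7870 = 1.563 yr.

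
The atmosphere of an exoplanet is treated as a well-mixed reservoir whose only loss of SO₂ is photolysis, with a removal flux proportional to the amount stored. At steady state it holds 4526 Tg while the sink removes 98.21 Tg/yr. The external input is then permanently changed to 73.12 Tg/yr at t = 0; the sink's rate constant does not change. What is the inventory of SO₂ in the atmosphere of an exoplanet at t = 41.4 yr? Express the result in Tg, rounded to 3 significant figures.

The sink rate constant is k = F₀/M₀ = 98.21/4526 = 0.02170 yr⁻¹.
Solving dM/dt = F₁ − kM with M(0) = M₀ gives M(t) = F₁/k + (M₀ − F₁/k)·e^(−kt).
F₁/k = 73.12/0.02170 = 3369.7 Tg; kt = 0.02170 × 41.4 = 0.8983, e^(−kt) = 0.4072.
M(41.4) = 3369.7 + (4526 − 3369.7) × 0.4072 = 3369.7 + 470.9 = 3840.6 Tg.

3840 Tg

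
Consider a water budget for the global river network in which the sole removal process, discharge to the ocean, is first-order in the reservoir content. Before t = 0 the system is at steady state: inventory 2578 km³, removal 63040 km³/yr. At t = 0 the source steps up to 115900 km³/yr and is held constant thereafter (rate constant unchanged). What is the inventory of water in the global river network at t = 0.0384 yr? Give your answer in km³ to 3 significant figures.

Residence time τ = M₀/F₀ = 0.04089 yr. The eventual steady state is M_∞ = M₀·(F₁/F₀) = 2578 × 115900/63040 = 4739.7 km³.
The anomaly ΔM(t) = M(t) − M_∞ decays as ΔM₀·e^(−t/τ) with ΔM₀ = 2578 − 4739.7 = −2162 km³.
At t = 0.0384 yr, e^(−t/τ) = e^(−0.9390) = 0.3910, so ΔM = −845.3 km³ and M = 4739.7 − 845.3 = 3894.4 km³.

3890 km³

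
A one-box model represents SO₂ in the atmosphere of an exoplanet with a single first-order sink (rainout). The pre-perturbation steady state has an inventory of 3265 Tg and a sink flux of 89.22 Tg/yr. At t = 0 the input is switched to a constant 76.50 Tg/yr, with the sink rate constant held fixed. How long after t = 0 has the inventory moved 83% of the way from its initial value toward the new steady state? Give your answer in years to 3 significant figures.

τ = M₀/F₀ = 3265/89.22 = 36.59 yr.
The remaining gap fraction is e^(−t/τ); 83% covered ⇒ e^(−t/τ) = 0.170.
t = −τ ln(0.170) = 36.59 × 1.772 = 64.84 yr.

64.8 yr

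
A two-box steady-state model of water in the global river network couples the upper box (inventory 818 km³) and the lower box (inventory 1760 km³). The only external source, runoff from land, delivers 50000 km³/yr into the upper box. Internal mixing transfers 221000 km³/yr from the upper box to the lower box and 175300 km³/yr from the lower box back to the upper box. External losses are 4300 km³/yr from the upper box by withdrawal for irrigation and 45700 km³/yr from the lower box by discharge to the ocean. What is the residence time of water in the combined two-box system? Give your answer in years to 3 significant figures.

Treat the two boxes together as one reservoir: the mixing fluxes between them are internal recycling, so τ = ΣM / Σ(external losses).
M_total = 818 + 1760 = 2578.0 km³.
ΣF_external_out = 4300 + 45700 = 50000 km³/yr.
τ = M_total / ΣF_ext = 2578.0 / 50000 = 0.05156 yr.

0.0516 yr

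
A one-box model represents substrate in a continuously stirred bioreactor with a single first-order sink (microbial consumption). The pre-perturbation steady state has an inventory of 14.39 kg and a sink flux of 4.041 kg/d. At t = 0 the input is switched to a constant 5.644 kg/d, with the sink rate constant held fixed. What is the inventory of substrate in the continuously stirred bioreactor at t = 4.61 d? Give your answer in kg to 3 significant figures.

Residence time τ = M₀/F₀ = 3.561 d. The eventual steady state is M_∞ = M₀·(F₁/F₀) = 14.39 × 5.644/4.041 = 20.098 kg.
The anomaly ΔM(t) = M(t) − M_∞ decays as ΔM₀·e^(−t/τ) with ΔM₀ = 14.39 − 20.098 = −5.708 kg.
At t = 4.61 d, e^(−t/τ) = e^(−1.295) = 0.2740, so ΔM = −1.564 kg and M = 20.098 − 1.564 = 18.534 kg.

18.5 kg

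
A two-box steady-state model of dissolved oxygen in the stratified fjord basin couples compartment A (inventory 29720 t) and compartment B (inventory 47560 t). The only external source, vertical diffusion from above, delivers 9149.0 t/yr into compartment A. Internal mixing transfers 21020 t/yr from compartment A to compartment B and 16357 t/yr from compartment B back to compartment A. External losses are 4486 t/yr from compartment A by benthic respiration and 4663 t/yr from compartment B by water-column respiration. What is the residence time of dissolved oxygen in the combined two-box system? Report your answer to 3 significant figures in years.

8.45 yr

For the system as a whole, the A↔B exchange is internal and contributes nothing to the throughput; only the external sinks remove mass.
M_total = 29720 + 47560 = 77280 t.
ΣF_external_out = 4486 + 4663 = 9149.0 t/yr.
τ = M_total / ΣF_ext = 77280 / 9149.0 = 8.447 yr.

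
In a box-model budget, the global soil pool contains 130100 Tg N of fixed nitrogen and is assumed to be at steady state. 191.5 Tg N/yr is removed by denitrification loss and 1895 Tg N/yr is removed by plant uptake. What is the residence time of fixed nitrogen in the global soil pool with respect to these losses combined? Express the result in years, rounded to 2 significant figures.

62 yr

Total removal = 191.5 + 1895 = 2086.5 Tg N/yr.
τ = M / ΣF_out = 130100 / 2086.5 = 62.35 yr.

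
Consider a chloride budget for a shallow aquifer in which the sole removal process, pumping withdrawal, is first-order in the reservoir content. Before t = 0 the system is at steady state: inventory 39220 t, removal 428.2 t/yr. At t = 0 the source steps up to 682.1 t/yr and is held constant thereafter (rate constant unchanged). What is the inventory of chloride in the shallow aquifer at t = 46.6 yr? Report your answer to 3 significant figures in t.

τ = M₀/F₀ = 39220/428.2 = 91.59 yr; rate constant k = 1/τ.
New steady state M_∞ = F₁/k = F₁·τ = 682.1 × 91.59 = 62475 t.
M(t) = M_∞ + (M₀ − M_∞)·e^(−t/τ); t/τ = 46.6/91.59 = 0.5088, so e^(−t/τ) = 0.6012.
M(t) = 62475 − 23260 × 0.6012 = 48494 t.

48500 t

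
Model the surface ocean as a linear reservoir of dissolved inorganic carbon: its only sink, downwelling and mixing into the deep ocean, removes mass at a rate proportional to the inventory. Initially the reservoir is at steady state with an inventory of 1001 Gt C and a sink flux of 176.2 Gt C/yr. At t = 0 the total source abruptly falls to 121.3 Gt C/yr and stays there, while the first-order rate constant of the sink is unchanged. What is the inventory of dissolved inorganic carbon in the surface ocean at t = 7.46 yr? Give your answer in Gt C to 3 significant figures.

The sink rate constant is k = F₀/M₀ = 176.2/1001 = 0.1760 yr⁻¹.
Solving dM/dt = F₁ − kM with M(0) = M₀ gives M(t) = F₁/k + (M₀ − F₁/k)·e^(−kt).
F₁/k = 121.3/0.1760 = 689.11 Gt C; kt = 0.1760 × 7.46 = 1.313, e^(−kt) = 0.2690.
M(7.46) = 689.11 + (1001 − 689.11) × 0.2690 = 689.11 + 83.89 = 773.00 Gt C.

773 Gt C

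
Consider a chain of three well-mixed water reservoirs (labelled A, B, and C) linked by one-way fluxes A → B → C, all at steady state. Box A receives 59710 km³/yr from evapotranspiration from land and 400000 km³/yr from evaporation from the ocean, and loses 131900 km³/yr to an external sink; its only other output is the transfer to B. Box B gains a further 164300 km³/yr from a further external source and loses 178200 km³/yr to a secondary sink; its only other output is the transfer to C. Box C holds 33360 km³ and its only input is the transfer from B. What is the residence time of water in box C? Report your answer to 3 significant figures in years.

0.106 yr

Box A: F(A→B) = (59710 + 400000) − 131900 = 327810 km³/yr.
Box B: F(B→C) = (327810 + 164300) − 178200 = 313910 km³/yr.
Box C throughput = its input = 313910 km³/yr; τ = 33360 / 313910 = 0.1063 yr.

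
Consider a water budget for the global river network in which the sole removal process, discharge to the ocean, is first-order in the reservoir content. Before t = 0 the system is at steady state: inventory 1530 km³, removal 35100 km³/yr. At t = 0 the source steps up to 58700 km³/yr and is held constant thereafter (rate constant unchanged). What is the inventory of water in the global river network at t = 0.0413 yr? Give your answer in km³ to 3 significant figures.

2160 km³

τ = M₀/F₀ = 1530/35100 = 0.04359 yr; rate constant k = 1/τ.
New steady state M_∞ = F₁/k = F₁·τ = 58700 × 0.04359 = 2558.7 km³.
M(t) = M_∞ + (M₀ − M_∞)·e^(−t/τ); t/τ = 0.0413/0.04359 = 0.9475, so e^(−t/τ) = 0.3877.
M(t) = 2558.7 − 1029 × 0.3877 = 2159.9 km³.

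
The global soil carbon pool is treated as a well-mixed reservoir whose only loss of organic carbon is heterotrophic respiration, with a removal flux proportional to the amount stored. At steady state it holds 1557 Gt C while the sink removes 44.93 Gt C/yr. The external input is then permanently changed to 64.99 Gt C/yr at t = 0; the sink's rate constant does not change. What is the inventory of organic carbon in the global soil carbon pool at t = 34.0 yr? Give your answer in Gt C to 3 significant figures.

1990 Gt C

τ = M₀/F₀ = 1557/44.93 = 34.65 yr; rate constant k = 1/τ.
New steady state M_∞ = F₁/k = F₁·τ = 64.99 × 34.65 = 2252.2 Gt C.
M(t) = M_∞ + (M₀ − M_∞)·e^(−t/τ); t/τ = 34.0/34.65 = 0.9811, so e^(−t/τ) = 0.3749.
M(t) = 2252.2 − 695.2 × 0.3749 = 1991.6 Gt C.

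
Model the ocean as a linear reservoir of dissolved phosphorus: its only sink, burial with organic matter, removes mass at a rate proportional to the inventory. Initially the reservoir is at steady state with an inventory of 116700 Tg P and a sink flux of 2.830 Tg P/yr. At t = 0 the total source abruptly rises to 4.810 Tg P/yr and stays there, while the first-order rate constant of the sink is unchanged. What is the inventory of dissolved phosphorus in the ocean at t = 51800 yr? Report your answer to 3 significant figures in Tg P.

175000 Tg P

The sink rate constant is k = F₀/M₀ = 2.830/116700 = 2.425×10^-5 yr⁻¹.
Solving dM/dt = F₁ − kM with M(0) = M₀ gives M(t) = F₁/k + (M₀ − F₁/k)·e^(−kt).
F₁/k = 4.810/2.425×10^-5 = 198350 Tg P; kt = 2.425×10^-5 × 51800 = 1.256, e^(−kt) = 0.2847.
M(51800) = 198350 + (116700 − 198350) × 0.2847 = 198350 − 23250 = 175100 Tg P.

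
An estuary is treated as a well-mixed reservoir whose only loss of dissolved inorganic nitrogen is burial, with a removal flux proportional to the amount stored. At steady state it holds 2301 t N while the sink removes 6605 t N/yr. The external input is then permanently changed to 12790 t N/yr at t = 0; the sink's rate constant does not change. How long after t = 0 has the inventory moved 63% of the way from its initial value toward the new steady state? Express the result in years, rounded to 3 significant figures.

0.346 yr

τ = M₀/F₀ = 2301/6605 = 0.3484 yr.
The remaining gap fraction is e^(−t/τ); 63% covered ⇒ e^(−t/τ) = 0.370.
t = −τ ln(0.370) = 0.3484 × 0.9943 = 0.3464 yr.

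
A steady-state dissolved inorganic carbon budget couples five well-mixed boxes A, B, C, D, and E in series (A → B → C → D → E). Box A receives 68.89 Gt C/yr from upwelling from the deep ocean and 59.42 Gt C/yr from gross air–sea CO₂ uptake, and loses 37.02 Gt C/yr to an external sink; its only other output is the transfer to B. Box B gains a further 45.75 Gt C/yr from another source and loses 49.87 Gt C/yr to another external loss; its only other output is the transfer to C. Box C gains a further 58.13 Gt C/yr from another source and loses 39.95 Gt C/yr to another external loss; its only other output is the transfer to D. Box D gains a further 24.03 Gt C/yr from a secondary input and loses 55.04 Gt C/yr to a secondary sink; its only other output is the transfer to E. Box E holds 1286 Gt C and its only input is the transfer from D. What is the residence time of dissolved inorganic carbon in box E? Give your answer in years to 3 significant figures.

Box A: F(A→B) = (68.89 + 59.42) − 37.02 = 91.290 Gt C/yr.
Box B: F(B→C) = (91.290 + 45.75) − 49.87 = 87.170 Gt C/yr.
Box C: F(C→D) = (87.170 + 58.13) − 39.95 = 105.35 Gt C/yr.
Box D: F(D→E) = (105.35 + 24.03) − 55.04 = 74.340 Gt C/yr.
Box E throughput = its input = 74.340 Gt C/yr; τ = 1286 / 74.340 = 17.30 yr.

17.3 yr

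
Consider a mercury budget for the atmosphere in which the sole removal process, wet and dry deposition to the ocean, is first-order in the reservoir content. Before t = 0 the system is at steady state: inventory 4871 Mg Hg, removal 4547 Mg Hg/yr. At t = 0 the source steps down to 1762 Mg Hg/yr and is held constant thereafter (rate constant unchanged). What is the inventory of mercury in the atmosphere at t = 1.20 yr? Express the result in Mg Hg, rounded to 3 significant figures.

2860 Mg Hg

Residence time τ = M₀/F₀ = 1.071 yr. The eventual steady state is M_∞ = M₀·(F₁/F₀) = 4871 × 1762/4547 = 1887.6 Mg Hg.
The anomaly ΔM(t) = M(t) − M_∞ decays as ΔM₀·e^(−t/τ) with ΔM₀ = 4871 − 1887.6 = 2983 Mg Hg.
At t = 1.20 yr, e^(−t/τ) = e^(−1.120) = 0.3262, so ΔM = 973.3 Mg Hg and M = 1887.6 + 973.3 = 2860.8 Mg Hg.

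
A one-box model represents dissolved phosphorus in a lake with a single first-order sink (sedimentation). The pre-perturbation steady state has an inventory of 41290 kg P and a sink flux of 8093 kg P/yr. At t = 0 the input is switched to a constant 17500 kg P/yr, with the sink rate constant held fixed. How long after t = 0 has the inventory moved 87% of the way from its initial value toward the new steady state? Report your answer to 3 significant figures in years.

10.4 yr

τ = M₀/F₀ = 41290/8093 = 5.102 yr.
The remaining gap fraction is e^(−t/τ); 87% covered ⇒ e^(−t/τ) = 0.130.
t = −τ ln(0.130) = 5.102 × 2.040 = 10.41 yr.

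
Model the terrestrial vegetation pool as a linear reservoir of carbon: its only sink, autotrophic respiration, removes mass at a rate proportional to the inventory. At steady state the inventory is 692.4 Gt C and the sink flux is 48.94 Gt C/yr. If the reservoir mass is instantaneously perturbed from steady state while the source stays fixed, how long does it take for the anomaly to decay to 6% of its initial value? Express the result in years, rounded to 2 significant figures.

40 yr

For a linear reservoir the anomaly decays as exp(−t/τ) with τ = M/F = 692.4/48.94 = 14.15 yr.
exp(−t/τ) = 0.06 ⇒ t = −τ ln(0.06) = 14.15 × 2.813 = 39.80 yr.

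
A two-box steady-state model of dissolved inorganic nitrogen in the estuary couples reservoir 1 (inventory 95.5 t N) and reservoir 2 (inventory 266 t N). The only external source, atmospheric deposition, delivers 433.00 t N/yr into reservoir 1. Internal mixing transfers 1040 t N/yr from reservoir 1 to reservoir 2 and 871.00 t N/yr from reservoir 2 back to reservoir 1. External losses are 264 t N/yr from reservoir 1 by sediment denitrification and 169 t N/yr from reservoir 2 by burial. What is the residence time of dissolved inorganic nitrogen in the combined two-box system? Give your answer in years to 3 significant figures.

0.835 yr

For the system as a whole, the A↔B exchange is internal and contributes nothing to the throughput; only the external sinks remove mass.
M_total = 95.5 + 266 = 361.50 t N.
ΣF_external_out = 264 + 169 = 433.00 t N/yr.
τ = M_total / ΣF_ext = 361.50 / 433.00 = 0.8349 yr.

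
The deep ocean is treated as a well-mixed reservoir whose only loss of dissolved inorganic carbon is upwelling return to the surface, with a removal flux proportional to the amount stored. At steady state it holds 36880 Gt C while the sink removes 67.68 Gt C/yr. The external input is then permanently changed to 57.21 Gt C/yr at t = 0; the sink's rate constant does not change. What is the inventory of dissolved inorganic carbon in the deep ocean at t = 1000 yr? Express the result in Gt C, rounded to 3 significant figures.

32100 Gt C

The sink rate constant is k = F₀/M₀ = 67.68/36880 = 0.001835 yr⁻¹.
Solving dM/dt = F₁ − kM with M(0) = M₀ gives M(t) = F₁/k + (M₀ − F₁/k)·e^(−kt).
F₁/k = 57.21/0.001835 = 31175 Gt C; kt = 0.001835 × 1000 = 1.835, e^(−kt) = 0.1596.
M(1000) = 31175 + (36880 − 31175) × 0.1596 = 31175 + 910.5 = 32085 Gt C.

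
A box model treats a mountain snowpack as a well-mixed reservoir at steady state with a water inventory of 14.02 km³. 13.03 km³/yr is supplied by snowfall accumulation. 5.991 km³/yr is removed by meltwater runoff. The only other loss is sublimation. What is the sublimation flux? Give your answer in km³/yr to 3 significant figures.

At steady state ΣF_in = ΣF_out.
ΣF_in = 13.030 km³/yr.
Sublimation flux = ΣF_in − (5.991) = 13.030 − 5.991 = 7.039 km³/yr.

7.04 km³/yr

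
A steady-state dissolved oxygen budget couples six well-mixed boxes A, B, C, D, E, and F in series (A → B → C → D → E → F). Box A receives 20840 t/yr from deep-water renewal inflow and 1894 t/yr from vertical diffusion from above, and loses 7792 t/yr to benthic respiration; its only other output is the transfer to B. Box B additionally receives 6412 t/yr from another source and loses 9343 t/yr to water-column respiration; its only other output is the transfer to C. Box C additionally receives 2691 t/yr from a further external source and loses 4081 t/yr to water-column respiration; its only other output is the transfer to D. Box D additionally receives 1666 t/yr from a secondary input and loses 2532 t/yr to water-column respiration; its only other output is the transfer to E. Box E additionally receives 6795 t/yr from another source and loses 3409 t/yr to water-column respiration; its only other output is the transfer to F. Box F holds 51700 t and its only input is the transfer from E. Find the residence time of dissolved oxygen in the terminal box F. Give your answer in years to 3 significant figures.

3.93 yr

Box A: F(A→B) = (20840 + 1894) − 7792 = 14942 t/yr.
Box B: F(B→C) = (14942 + 6412) − 9343 = 12011 t/yr.
Box C: F(C→D) = (12011 + 2691) − 4081 = 10621 t/yr.
Box D: F(D→E) = (10621 + 1666) − 2532 = 9755.0 t/yr.
Box E: F(E→F) = (9755.0 + 6795) − 3409 = 13141 t/yr.
Box F throughput = its input = 13141 t/yr; τ = 51700 / 13141 = 3.934 yr.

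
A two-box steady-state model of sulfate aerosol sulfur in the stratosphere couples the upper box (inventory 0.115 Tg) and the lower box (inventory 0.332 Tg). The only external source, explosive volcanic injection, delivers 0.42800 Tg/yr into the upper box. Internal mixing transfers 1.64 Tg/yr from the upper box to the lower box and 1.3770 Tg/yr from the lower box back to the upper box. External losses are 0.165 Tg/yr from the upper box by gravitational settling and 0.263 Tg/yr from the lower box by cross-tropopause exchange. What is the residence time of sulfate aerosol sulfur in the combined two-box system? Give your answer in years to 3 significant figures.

1.04 yr

Treat the two boxes together as one reservoir: the mixing fluxes between them are internal recycling, so τ = ΣM / Σ(external losses).
M_total = 0.115 + 0.332 = 0.44700 Tg.
ΣF_external_out = 0.165 + 0.263 = 0.42800 Tg/yr.
τ = M_total / ΣF_ext = 0.44700 / 0.42800 = 1.044 yr.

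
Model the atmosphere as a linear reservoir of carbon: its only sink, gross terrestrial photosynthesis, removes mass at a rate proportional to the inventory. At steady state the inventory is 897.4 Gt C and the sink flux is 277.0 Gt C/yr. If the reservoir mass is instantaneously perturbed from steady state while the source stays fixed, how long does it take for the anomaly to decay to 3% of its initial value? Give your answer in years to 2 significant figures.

11 yr

For a linear reservoir the anomaly decays as exp(−t/τ) with τ = M/F = 897.4/277.0 = 3.240 yr.
exp(−t/τ) = 0.03 ⇒ t = −τ ln(0.03) = 3.240 × 3.507 = 11.36 yr.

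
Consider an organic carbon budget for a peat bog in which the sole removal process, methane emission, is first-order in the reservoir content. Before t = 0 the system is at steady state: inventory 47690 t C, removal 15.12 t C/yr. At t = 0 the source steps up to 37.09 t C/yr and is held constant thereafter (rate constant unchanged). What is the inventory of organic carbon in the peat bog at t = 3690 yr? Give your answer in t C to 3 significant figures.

95500 t C

The sink rate constant is k = F₀/M₀ = 15.12/47690 = 0.0003170 yr⁻¹.
Solving dM/dt = F₁ − kM with M(0) = M₀ gives M(t) = F₁/k + (M₀ − F₁/k)·e^(−kt).
F₁/k = 37.09/0.0003170 = 116990 t C; kt = 0.0003170 × 3690 = 1.170, e^(−kt) = 0.3104.
M(3690) = 116990 + (47690 − 116990) × 0.3104 = 116990 − 21510 = 95476 t C.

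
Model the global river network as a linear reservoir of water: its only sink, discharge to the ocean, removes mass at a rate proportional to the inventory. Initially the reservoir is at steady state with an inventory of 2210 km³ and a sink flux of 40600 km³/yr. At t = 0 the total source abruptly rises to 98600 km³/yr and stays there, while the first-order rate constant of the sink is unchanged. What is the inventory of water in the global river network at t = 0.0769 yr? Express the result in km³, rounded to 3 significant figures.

The sink rate constant is k = F₀/M₀ = 40600/2210 = 18.37 yr⁻¹.
Solving dM/dt = F₁ − kM with M(0) = M₀ gives M(t) = F₁/k + (M₀ − F₁/k)·e^(−kt).
F₁/k = 98600/18.37 = 5367.1 km³; kt = 18.37 × 0.0769 = 1.413, e^(−kt) = 0.2435.
M(0.0769) = 5367.1 + (2210 − 5367.1) × 0.2435 = 5367.1 − 768.7 = 4598.5 km³.

4600 km³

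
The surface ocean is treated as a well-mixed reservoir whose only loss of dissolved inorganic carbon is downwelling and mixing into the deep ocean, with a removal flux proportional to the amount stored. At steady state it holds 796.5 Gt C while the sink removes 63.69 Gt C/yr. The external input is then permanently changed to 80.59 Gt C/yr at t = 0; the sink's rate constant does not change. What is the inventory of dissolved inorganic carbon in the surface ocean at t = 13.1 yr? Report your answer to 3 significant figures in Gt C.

τ = M₀/F₀ = 796.5/63.69 = 12.51 yr; rate constant k = 1/τ.
New steady state M_∞ = F₁/k = F₁·τ = 80.59 × 12.51 = 1007.8 Gt C.
M(t) = M_∞ + (M₀ − M_∞)·e^(−t/τ); t/τ = 13.1/12.51 = 1.048, so e^(−t/τ) = 0.3508.
M(t) = 1007.8 − 211.3 × 0.3508 = 933.71 Gt C.

934 Gt C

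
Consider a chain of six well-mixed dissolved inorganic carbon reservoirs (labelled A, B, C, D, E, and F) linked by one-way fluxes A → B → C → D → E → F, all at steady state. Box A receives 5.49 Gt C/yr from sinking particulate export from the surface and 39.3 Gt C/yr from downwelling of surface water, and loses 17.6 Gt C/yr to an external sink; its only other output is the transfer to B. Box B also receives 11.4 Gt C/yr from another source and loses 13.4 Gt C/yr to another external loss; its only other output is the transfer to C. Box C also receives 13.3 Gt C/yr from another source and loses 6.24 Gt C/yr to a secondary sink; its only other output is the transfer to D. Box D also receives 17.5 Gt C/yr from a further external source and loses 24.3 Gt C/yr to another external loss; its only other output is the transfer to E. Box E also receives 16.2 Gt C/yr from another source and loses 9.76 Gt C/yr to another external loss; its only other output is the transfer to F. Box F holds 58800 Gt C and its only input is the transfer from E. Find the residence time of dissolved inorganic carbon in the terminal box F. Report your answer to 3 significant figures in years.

1840 yr

Box A: F(A→B) = (5.49 + 39.3) − 17.6 = 27.190 Gt C/yr.
Box B: F(B→C) = (27.190 + 11.4) − 13.4 = 25.190 Gt C/yr.
Box C: F(C→D) = (25.190 + 13.3) − 6.24 = 32.250 Gt C/yr.
Box D: F(D→E) = (32.250 + 17.5) − 24.3 = 25.450 Gt C/yr.
Box E: F(E→F) = (25.450 + 16.2) − 9.76 = 31.890 Gt C/yr.
Box F throughput = its input = 31.890 Gt C/yr; τ = 58800 / 31.890 = 1844 yr.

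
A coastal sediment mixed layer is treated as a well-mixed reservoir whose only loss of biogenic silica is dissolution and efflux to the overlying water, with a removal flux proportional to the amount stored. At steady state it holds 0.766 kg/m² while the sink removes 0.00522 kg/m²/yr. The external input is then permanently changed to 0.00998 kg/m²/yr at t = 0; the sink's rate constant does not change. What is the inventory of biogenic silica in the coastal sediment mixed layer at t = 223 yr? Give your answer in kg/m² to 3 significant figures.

Residence time τ = M₀/F₀ = 146.7 yr. The eventual steady state is M_∞ = M₀·(F₁/F₀) = 0.766 × 0.00998/0.00522 = 1.4645 kg/m².
The anomaly ΔM(t) = M(t) − M_∞ decays as ΔM₀·e^(−t/τ) with ΔM₀ = 0.766 − 1.4645 = −0.6985 kg/m².
At t = 223 yr, e^(−t/τ) = e^(−1.520) = 0.2188, so ΔM = −0.1528 kg/m² and M = 1.4645 − 0.1528 = 1.3117 kg/m².

1.31 kg/m²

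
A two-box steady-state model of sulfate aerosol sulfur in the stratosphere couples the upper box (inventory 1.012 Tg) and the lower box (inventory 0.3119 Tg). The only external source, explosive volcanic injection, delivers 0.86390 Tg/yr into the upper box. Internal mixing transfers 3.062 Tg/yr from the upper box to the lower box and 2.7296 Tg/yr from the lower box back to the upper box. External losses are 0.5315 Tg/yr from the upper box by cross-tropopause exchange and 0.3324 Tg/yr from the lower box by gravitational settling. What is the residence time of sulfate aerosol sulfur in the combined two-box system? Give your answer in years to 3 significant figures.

1.53 yr

Residence time in the combined system uses the total inventory and the total *external* removal — internal exchanges between the two boxes cancel.
M_total = 1.012 + 0.3119 = 1.3239 Tg.
ΣF_external_out = 0.5315 + 0.3324 = 0.86390 Tg/yr.
τ = M_total / ΣF_ext = 1.3239 / 0.86390 = 1.532 yr.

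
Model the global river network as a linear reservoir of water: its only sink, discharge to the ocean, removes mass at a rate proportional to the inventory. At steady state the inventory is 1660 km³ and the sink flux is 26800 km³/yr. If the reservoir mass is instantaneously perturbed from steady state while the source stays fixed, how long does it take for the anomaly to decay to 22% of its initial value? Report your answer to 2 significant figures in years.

0.094 yr

For a linear reservoir the anomaly decays as exp(−t/τ) with τ = M/F = 1660/26800 = 0.06194 yr.
exp(−t/τ) = 0.22 ⇒ t = −τ ln(0.22) = 0.06194 × 1.514 = 0.09379 yr.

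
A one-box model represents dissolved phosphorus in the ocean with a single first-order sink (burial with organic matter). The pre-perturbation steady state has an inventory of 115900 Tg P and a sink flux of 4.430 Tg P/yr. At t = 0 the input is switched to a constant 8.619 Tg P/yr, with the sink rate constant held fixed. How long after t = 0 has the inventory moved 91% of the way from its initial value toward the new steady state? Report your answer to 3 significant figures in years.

τ = M₀/F₀ = 115900/4.430 = 26160 yr.
The remaining gap fraction is e^(−t/τ); 91% covered ⇒ e^(−t/τ) = 0.0900.
t = −τ ln(0.0900) = 26160 × 2.408 = 63000 yr.

63000 yr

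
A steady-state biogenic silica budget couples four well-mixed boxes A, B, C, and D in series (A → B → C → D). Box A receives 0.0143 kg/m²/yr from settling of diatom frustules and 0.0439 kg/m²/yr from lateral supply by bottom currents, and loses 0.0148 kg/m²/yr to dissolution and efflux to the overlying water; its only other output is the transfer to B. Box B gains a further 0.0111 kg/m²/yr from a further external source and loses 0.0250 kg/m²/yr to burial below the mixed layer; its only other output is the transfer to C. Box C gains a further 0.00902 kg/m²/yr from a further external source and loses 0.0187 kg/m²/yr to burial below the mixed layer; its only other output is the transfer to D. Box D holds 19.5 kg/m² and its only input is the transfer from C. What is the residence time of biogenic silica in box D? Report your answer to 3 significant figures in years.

Box A: F(A→B) = (0.0143 + 0.0439) − 0.0148 = 0.043400 kg/m²/yr.
Box B: F(B→C) = (0.043400 + 0.0111) − 0.0250 = 0.029500 kg/m²/yr.
Box C: F(C→D) = (0.029500 + 0.00902) − 0.0187 = 0.019820 kg/m²/yr.
Box D throughput = its input = 0.019820 kg/m²/yr; τ = 19.5 / 0.019820 = 983.9 yr.

984 yr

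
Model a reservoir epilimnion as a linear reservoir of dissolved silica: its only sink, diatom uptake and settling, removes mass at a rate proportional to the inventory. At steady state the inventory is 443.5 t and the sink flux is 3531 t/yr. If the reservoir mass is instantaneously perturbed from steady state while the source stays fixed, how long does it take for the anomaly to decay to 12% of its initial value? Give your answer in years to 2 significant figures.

0.27 yr

For a linear reservoir the anomaly decays as exp(−t/τ) with τ = M/F = 443.5/3531 = 0.1256 yr.
exp(−t/τ) = 0.12 ⇒ t = −τ ln(0.12) = 0.1256 × 2.120 = 0.2663 yr.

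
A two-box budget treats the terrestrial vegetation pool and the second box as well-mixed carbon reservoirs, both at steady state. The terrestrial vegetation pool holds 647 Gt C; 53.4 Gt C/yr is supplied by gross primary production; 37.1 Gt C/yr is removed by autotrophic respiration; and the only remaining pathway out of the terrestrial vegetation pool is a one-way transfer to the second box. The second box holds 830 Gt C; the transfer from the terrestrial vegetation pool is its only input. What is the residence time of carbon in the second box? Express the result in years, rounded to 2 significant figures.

Balance the terrestrial vegetation pool: ΣF_in = 53.400 Gt C/yr.
Transfer to the second box = ΣF_in − (37.1) = 16.300 Gt C/yr.
At steady state the output of the second box equals its input, 16.300 Gt C/yr.
τ = M / F = 830 / 16.300 = 50.92 yr.

51 yr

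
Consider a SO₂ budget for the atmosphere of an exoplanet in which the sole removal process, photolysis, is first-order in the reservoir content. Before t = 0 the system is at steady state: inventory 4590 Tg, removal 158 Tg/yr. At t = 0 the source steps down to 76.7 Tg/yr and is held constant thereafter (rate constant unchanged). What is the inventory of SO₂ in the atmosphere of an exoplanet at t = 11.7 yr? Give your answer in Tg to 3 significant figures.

3810 Tg

The sink rate constant is k = F₀/M₀ = 158/4590 = 0.03442 yr⁻¹.
Solving dM/dt = F₁ − kM with M(0) = M₀ gives M(t) = F₁/k + (M₀ − F₁/k)·e^(−kt).
F₁/k = 76.7/0.03442 = 2228.2 Tg; kt = 0.03442 × 11.7 = 0.4027, e^(−kt) = 0.6685.
M(11.7) = 2228.2 + (4590 − 2228.2) × 0.6685 = 2228.2 + 1579 = 3807.0 Tg.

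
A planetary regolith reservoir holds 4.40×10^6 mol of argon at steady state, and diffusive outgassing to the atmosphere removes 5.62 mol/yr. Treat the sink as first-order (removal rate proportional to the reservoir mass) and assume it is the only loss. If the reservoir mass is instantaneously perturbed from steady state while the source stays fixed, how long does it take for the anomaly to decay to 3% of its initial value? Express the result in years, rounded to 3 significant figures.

For a linear reservoir the anomaly decays as exp(−t/τ) with τ = M/F = 4.40×10^6/5.62 = 782900 yr.
exp(−t/τ) = 0.03 ⇒ t = −τ ln(0.03) = 782900 × 3.507 = 2.745×10^6 yr.

2.75×10^6 yr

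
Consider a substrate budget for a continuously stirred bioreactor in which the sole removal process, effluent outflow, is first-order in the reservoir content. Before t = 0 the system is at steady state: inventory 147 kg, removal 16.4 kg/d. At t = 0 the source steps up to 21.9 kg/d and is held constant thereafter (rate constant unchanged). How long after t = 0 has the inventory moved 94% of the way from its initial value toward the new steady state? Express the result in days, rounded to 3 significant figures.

τ = M₀/F₀ = 147/16.4 = 8.963 d.
The remaining gap fraction is e^(−t/τ); 94% covered ⇒ e^(−t/τ) = 0.0600.
t = −τ ln(0.0600) = 8.963 × 2.813 = 25.22 d.

25.2 d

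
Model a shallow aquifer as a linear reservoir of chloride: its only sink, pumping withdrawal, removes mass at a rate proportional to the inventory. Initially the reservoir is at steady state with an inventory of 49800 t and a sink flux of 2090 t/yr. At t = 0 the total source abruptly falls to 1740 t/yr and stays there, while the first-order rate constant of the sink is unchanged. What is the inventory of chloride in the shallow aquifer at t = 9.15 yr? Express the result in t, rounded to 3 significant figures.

47100 t

The sink rate constant is k = F₀/M₀ = 2090/49800 = 0.04197 yr⁻¹.
Solving dM/dt = F₁ − kM with M(0) = M₀ gives M(t) = F₁/k + (M₀ − F₁/k)·e^(−kt).
F₁/k = 1740/0.04197 = 41460 t; kt = 0.04197 × 9.15 = 0.3840, e^(−kt) = 0.6811.
M(9.15) = 41460 + (49800 − 41460) × 0.6811 = 41460 + 5680 = 47141 t.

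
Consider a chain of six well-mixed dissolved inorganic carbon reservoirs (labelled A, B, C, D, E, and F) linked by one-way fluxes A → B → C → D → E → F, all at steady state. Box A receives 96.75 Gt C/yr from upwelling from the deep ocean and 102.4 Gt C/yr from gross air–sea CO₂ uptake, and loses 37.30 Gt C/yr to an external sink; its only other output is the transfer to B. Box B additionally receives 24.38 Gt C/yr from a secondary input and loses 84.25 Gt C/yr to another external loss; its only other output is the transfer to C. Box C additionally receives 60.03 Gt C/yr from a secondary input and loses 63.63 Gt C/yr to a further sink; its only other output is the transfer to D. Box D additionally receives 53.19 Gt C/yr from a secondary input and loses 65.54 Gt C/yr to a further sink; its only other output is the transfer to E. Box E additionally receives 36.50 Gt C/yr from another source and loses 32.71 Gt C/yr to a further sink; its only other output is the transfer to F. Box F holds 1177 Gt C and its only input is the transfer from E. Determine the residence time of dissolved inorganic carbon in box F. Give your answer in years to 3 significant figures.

Box A: F(A→B) = (96.75 + 102.4) − 37.30 = 161.85 Gt C/yr.
Box B: F(B→C) = (161.85 + 24.38) − 84.25 = 101.98 Gt C/yr.
Box C: F(C→D) = (101.98 + 60.03) − 63.63 = 98.380 Gt C/yr.
Box D: F(D→E) = (98.380 + 53.19) − 65.54 = 86.030 Gt C/yr.
Box E: F(E→F) = (86.030 + 36.50) − 32.71 = 89.820 Gt C/yr.
Box F throughput = its input = 89.820 Gt C/yr; τ = 1177 / 89.820 = 13.10 yr.

13.1 yr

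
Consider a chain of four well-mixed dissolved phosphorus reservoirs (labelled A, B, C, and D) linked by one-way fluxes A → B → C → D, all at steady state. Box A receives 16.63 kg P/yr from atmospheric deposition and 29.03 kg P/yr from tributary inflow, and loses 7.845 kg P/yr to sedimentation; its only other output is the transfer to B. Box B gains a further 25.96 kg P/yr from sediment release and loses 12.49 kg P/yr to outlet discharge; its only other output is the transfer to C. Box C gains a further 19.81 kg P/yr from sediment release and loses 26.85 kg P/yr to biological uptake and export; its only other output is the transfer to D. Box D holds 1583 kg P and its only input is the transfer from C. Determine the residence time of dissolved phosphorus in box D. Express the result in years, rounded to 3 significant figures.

Box A: F(A→B) = (16.63 + 29.03) − 7.845 = 37.815 kg P/yr.
Box B: F(B→C) = (37.815 + 25.96) − 12.49 = 51.285 kg P/yr.
Box C: F(C→D) = (51.285 + 19.81) − 26.85 = 44.245 kg P/yr.
Box D throughput = its input = 44.245 kg P/yr; τ = 1583 / 44.245 = 35.78 yr.

35.8 yr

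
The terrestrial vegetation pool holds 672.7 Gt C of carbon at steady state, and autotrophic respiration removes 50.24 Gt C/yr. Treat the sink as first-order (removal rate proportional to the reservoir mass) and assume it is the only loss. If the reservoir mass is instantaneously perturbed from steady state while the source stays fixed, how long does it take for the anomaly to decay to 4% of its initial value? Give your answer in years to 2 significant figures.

43 yr

For a linear reservoir the anomaly decays as exp(−t/τ) with τ = M/F = 672.7/50.24 = 13.39 yr.
exp(−t/τ) = 0.04 ⇒ t = −τ ln(0.04) = 13.39 × 3.219 = 43.10 yr.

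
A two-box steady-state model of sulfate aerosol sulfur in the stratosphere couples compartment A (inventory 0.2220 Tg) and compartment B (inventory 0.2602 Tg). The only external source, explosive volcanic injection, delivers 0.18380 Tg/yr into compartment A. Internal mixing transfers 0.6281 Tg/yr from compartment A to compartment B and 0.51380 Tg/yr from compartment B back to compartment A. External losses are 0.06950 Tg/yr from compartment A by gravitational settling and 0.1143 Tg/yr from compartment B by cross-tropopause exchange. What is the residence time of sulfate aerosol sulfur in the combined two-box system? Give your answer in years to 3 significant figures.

2.62 yr

Treat the two boxes together as one reservoir: the mixing fluxes between them are internal recycling, so τ = ΣM / Σ(external losses).
M_total = 0.2220 + 0.2602 = 0.48220 Tg.
ΣF_external_out = 0.06950 + 0.1143 = 0.18380 Tg/yr.
τ = M_total / ΣF_ext = 0.48220 / 0.18380 = 2.624 yr.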